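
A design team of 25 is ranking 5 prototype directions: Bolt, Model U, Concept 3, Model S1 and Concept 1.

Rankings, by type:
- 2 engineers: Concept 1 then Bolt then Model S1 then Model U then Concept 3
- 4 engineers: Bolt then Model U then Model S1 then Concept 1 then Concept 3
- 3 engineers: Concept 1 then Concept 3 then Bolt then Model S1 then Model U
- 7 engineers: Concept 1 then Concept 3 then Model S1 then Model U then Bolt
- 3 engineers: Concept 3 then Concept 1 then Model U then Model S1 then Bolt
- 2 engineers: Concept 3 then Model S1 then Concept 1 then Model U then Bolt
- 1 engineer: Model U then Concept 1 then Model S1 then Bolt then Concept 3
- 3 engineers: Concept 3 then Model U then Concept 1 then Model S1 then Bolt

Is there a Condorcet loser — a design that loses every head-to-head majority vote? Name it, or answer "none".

Pairwise majorities:
Bolt vs Model U: Bolt preferred on 2+4+3 = 9 ballots; Model U wins 16–9.
Bolt–Concept 3: Concept 3 18–7.
Bolt vs Model S1: Model S1, 16–9.
Bolt vs Concept 1: Concept 1, 21–4.
Model U vs Concept 3: Model U preferred on 2+4+1 = 7 ballots; Concept 3 wins 18–7.
Model U vs Model S1: Model S1, 14–11.
Model U vs Concept 1: Model U preferred on 4+1+3 = 8 ballots; Concept 1 wins 17–8.
Concept 3 vs Model S1: Concept 3 preferred on 3+7+3+2+3 = 18 ballots; Concept 3 wins 18–7.
Concept 3 vs Concept 1: Concept 1 wins 17–8.
Model S1 vs Concept 1: Concept 1, 19–6.
Only Bolt has no wins; Bolt is the Condorcet loser.

Bolt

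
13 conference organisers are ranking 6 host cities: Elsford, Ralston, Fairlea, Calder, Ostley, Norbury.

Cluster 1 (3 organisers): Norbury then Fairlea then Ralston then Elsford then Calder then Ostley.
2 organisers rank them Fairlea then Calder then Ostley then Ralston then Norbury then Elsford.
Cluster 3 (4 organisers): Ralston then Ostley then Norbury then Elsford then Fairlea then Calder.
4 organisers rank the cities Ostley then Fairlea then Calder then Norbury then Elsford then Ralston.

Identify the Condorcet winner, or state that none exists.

Check each pair by majority over 13 ballots:
Elsford vs Ralston: Ralston wins 9–4.
Elsford–Fairlea: Fairlea 9–4.
Elsford vs Calder: Elsford, 7–6.
Elsford vs Ostley: Ostley, 10–3.
Elsford vs Norbury: Norbury, 13–0.
Ralston–Fairlea: Fairlea 9–4.
Ralston vs Calder: Ralston wins 7–6.
Ralston vs Ostley: Ralston, 7–6.
Ralston vs Norbury: Norbury wins 7–6.
Fairlea vs Calder: Fairlea, 13–0.
Fairlea–Ostley: Ostley 8–5.
Fairlea vs Norbury: Norbury wins 7–6.
Calder vs Ostley: Ostley, 8–5.
Calder vs Norbury: Norbury, 7–6.
Ostley–Norbury: Ostley 10–3.
No city is unbeaten: Elsford loses to Ralston; Ralston loses to Fairlea; Fairlea loses to Ostley; Calder loses to Elsford; Ostley loses to Ralston; Norbury loses to Ostley. In particular Ralston beats Ostley beats Fairlea beats Ralston is a majority cycle — no Condorcet winner exists.

none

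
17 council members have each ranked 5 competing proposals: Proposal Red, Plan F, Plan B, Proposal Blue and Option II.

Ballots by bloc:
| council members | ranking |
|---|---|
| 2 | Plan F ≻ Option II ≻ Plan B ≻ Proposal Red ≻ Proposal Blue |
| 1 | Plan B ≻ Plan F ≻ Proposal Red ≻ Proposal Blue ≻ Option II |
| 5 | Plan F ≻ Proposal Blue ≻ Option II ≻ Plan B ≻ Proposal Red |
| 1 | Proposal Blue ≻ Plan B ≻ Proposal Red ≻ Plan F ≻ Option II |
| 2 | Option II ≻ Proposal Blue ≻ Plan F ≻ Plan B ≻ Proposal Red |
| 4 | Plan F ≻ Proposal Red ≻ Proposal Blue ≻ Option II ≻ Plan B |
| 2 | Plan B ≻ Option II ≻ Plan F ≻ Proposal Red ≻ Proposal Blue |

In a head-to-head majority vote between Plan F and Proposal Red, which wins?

Ballots ranking Plan F above Proposal Red: 2 + 1 + 5 + 2 + 4 + 2 = 16.
Ballots ranking Proposal Red above Plan F: 17 − 16 = 1.
Plan F wins the head-to-head 16–1.

Plan F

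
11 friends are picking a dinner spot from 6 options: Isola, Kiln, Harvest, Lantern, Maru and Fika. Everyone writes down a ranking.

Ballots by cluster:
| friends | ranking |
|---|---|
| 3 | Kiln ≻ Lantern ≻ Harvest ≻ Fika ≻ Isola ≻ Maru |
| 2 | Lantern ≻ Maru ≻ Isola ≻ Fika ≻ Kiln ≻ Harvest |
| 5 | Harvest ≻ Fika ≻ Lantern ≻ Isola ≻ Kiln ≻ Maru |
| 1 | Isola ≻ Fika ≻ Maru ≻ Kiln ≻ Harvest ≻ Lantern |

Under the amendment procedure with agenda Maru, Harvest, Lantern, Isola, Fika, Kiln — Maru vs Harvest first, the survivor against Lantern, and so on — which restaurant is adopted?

Kiln

Round 1: Maru vs Harvest — 3–8, Harvest advances.
Round 2: Harvest vs Lantern — 6–5, Harvest advances.
Round 3: Harvest vs Isola — 8–3, Harvest advances.
Round 4: Harvest vs Fika — 8–3, Harvest advances.
Round 5: Harvest vs Kiln — 5–6, Kiln advances.
The agenda winner is Kiln.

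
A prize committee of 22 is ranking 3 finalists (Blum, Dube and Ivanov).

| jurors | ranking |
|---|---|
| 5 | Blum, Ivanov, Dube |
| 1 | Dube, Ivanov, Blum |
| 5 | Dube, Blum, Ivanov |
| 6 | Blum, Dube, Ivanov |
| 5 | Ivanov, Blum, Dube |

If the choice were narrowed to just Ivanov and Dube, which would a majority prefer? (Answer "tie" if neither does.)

Dube

Ballots ranking Ivanov above Dube: 5 + 5 = 10.
Ballots ranking Dube above Ivanov: 22 − 10 = 12.
Dube wins the head-to-head 12–10.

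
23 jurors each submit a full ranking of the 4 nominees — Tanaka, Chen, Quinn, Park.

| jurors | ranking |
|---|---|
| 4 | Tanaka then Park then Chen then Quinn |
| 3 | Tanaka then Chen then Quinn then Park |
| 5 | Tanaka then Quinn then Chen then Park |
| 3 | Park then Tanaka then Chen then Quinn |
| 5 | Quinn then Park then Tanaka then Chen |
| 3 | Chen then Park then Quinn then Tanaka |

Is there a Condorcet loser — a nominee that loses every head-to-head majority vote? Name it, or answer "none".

Pairwise majorities:
Tanaka vs Chen: 4+3+5+3+5 = 20 for Tanaka, 3 for Chen — Tanaka by 20–3.
Tanaka vs Quinn: Tanaka, 15–8.
Tanaka vs Park: Tanaka is ranked higher on 4+3+5 = 12 ballots, Park on 11. Tanaka wins 12–11.
Chen vs Quinn: 4+3+3+3 = 13 for Chen, 10 for Quinn — Chen by 13–10.
Chen vs Park: Park, 12–11.
Quinn vs Park: Quinn preferred on 3+5+5 = 13 ballots; Quinn wins 13–10.
No nominee is winless: Tanaka beats Chen; Chen beats Quinn; Quinn beats Park; Park beats Chen. There is no Condorcet loser.

none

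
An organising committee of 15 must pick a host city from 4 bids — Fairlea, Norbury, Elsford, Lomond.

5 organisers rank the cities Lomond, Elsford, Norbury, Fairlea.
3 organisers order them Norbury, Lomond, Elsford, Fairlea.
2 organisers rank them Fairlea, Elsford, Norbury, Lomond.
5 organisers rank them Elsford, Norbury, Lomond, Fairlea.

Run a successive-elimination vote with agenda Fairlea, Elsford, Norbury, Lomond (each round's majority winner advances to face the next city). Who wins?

Round 1: Fairlea vs Elsford — 2–13, Elsford advances.
Round 2: Elsford vs Norbury — 12–3, Elsford advances.
Round 3: Elsford vs Lomond — 7–8, Lomond advances.
Lomond survives the agenda.

Lomond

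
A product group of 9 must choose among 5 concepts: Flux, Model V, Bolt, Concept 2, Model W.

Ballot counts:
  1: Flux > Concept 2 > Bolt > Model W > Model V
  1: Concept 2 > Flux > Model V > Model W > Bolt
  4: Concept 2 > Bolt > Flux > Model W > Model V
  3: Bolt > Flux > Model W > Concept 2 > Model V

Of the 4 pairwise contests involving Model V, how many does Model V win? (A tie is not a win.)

Model V against each rival (9 engineers):
Model V vs Flux: Flux, 9–0.
Model V vs Bolt: 1 for Model V, 8 for Bolt — Bolt by 8–1.
Model V vs Concept 2: Concept 2 wins 9–0.
Model V vs Model W: Model V is ranked higher on 1 ballot, Model W on 8. Model W wins 8–1.
Model V beats no one; loses to Flux, Bolt, Concept 2, Model W — 0 pairwise wins.

0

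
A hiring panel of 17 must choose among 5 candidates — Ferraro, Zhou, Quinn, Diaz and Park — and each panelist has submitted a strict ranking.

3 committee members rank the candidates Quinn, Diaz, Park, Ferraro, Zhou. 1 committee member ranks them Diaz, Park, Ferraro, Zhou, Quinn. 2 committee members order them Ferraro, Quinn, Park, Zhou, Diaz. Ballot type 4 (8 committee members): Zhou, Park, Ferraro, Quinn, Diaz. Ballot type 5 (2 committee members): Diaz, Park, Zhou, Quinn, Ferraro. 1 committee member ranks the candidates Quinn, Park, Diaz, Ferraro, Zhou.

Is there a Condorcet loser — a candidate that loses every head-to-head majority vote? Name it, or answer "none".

Diaz

Pairwise majorities:
Ferraro vs Zhou: 7 to 10, Zhou.
Ferraro vs Quinn: Ferraro, 11–6.
Ferraro vs Diaz: Ferraro preferred on 2+8 = 10 ballots; Ferraro wins 10–7.
Ferraro vs Park: 2 to 15, Park.
Zhou vs Quinn: 1+8+2 = 11 for Zhou, 6 for Quinn — Zhou by 11–6.
Zhou vs Diaz: Zhou wins 10–7.
Zhou vs Park: 8 to 9, Park.
Quinn vs Diaz: Quinn, 14–3.
Quinn vs Park: Park wins 11–6.
Diaz vs Park: 3+1+2 = 6 for Diaz, 11 for Park — Park by 11–6.
Diaz is beaten in every head-to-head and is the Condorcet loser.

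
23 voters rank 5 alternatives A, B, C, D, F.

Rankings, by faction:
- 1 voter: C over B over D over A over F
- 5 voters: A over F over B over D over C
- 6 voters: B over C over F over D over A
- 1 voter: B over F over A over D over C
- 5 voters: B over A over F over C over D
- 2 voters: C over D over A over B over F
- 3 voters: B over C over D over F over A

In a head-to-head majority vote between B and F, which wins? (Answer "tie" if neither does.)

Ballots ranking B above F: 1 + 6 + 1 + 5 + 2 + 3 = 18.
Ballots ranking F above B: 23 − 18 = 5.
B wins the head-to-head 18–5.

B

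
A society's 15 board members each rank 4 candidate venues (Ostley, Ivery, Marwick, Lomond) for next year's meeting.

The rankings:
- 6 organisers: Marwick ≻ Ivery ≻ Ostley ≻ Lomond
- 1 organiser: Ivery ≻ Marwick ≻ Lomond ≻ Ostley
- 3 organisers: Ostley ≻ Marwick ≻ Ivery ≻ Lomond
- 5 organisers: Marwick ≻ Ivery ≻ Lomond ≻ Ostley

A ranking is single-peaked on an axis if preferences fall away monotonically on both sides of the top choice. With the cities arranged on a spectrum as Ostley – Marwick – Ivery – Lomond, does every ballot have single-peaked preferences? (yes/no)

yes

Axis positions: Ostley=1, Marwick=2, Ivery=3, Lomond=4.
Bloc 1 (peak Marwick at position 2): ranking walks positions 2-3-1-4, expanding outward from the peak — single-peaked.
Bloc 2 (peak Ivery at position 3): ranking walks positions 3-2-4-1, expanding outward from the peak — single-peaked.
Bloc 3 (peak Ostley at position 1): ranking walks positions 1-2-3-4, expanding outward from the peak — single-peaked.
Bloc 4 (peak Marwick at position 2): ranking walks positions 2-3-4-1, expanding outward from the peak — single-peaked.
Every ranking is single-peaked on this axis.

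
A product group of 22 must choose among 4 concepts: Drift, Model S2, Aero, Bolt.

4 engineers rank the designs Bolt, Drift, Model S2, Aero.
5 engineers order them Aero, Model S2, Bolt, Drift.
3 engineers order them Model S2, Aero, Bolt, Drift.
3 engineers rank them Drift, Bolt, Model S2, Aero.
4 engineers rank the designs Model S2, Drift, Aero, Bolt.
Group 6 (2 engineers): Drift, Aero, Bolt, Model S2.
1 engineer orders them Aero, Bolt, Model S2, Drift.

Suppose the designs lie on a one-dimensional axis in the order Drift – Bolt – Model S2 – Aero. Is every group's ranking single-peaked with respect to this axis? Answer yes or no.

Axis positions: Drift=1, Bolt=2, Model S2=3, Aero=4.
Group 1 (peak Bolt at position 2): ranking walks positions 2-1-3-4, expanding outward from the peak — single-peaked.
Group 2 (peak Aero at position 4): ranking walks positions 4-3-2-1, expanding outward from the peak — single-peaked.
Group 3 (peak Model S2 at position 3): ranking walks positions 3-4-2-1, expanding outward from the peak — single-peaked.
Group 4 (peak Drift at position 1): ranking walks positions 1-2-3-4, expanding outward from the peak — single-peaked.
Group 5: ranking walks positions 3-1-4-2; Drift is ranked above Bolt even though Bolt lies between Drift and the peak Model S2 on the axis — preferences dip and rise again. Not single-peaked.
Group 6: ranking walks positions 1-4-2-3; Aero is ranked above Bolt even though Bolt lies between Aero and the peak Drift on the axis — preferences dip and rise again. Not single-peaked.
Group 7: ranking walks positions 4-2-3-1; Bolt is ranked above Model S2 even though Model S2 lies between Bolt and the peak Aero on the axis — preferences dip and rise again. Not single-peaked.
Group 5 violates single-peakedness, so the profile is not single-peaked on this axis.

no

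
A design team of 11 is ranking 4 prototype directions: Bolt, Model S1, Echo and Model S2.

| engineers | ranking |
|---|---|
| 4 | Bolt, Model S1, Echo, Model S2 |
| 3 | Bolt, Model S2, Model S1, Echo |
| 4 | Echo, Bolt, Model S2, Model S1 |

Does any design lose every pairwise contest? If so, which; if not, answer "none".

Head-to-head results (11 engineers):
Bolt vs Model S1: Bolt, 11–0.
Bolt vs Echo: 7 to 4, Bolt.
Bolt vs Model S2: 11 to 0, Bolt.
Model S1 vs Echo: Model S1, 7–4.
Model S1 vs Model S2: 4 to 7, Model S2.
Echo vs Model S2: Echo wins 8–3.
No design is winless: Bolt beats Model S1; Model S1 beats Echo; Echo beats Model S2; Model S2 beats Model S1. There is no Condorcet loser.

none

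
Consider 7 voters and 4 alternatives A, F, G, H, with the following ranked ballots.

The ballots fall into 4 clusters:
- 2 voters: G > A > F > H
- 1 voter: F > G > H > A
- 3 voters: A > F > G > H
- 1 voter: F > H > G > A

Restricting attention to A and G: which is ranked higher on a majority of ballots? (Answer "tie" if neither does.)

Ballots ranking A above G: 3.
Ballots ranking G above A: 7 − 3 = 4.
G wins the head-to-head 4–3.

G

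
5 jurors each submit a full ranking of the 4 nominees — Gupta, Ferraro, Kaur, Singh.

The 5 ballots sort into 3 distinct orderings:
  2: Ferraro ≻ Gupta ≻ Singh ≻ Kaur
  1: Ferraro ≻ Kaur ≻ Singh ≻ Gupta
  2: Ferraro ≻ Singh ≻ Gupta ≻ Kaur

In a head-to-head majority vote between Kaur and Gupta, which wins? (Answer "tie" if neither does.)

Gupta

Ballots ranking Kaur above Gupta: 1.
Ballots ranking Gupta above Kaur: 5 − 1 = 4.
Gupta wins the head-to-head 4–1.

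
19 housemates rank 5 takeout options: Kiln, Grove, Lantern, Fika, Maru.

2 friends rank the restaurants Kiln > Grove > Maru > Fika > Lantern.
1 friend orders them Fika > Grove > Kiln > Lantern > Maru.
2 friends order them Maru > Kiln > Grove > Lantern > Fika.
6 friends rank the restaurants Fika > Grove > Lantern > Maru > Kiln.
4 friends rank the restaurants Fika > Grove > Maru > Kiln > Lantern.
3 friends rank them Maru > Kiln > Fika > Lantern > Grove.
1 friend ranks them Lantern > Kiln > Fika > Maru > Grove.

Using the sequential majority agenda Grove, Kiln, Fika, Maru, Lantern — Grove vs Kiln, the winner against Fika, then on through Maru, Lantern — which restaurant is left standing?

Fika

Round 1: Grove vs Kiln — 11–8, Grove advances.
Round 2: Grove vs Fika — 4–15, Fika advances.
Round 3: Fika vs Maru — 12–7, Fika advances.
Round 4: Fika vs Lantern — 16–3, Fika advances.
Fika survives the agenda.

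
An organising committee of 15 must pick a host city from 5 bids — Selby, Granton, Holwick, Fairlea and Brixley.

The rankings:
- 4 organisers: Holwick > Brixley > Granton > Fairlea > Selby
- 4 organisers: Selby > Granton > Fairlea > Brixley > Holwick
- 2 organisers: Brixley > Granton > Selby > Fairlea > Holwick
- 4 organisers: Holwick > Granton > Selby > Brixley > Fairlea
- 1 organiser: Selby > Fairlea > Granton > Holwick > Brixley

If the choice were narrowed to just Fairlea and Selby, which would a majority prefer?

Ballots ranking Fairlea above Selby: 4.
Ballots ranking Selby above Fairlea: 15 − 4 = 11.
Selby wins the head-to-head 11–4.

Selby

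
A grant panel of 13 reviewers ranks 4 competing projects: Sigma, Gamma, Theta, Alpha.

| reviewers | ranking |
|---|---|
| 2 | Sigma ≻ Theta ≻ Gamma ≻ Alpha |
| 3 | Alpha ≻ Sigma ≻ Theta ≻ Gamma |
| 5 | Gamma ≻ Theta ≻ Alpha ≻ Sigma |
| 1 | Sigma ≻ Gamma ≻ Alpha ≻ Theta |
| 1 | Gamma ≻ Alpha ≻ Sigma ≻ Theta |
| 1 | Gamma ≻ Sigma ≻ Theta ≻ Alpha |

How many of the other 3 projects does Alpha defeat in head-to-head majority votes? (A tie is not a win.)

Alpha against each rival (13 reviewers):
Alpha vs Sigma: Alpha, 9–4.
Alpha vs Gamma: Alpha is ranked higher on 3 ballots, Gamma on 10. Gamma wins 10–3.
Alpha vs Theta: 3+1+1 = 5 for Alpha, 8 for Theta — Theta by 8–5.
Alpha beats Sigma; loses to Gamma, Theta — 1 pairwise win.

1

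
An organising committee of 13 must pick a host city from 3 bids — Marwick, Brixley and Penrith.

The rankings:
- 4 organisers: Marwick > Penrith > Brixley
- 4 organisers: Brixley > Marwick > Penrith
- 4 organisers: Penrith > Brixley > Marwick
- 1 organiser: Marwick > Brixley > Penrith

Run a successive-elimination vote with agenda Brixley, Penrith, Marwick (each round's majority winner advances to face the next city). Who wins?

Marwick

Round 1: Brixley vs Penrith — 5–8, Penrith advances.
Round 2: Penrith vs Marwick — 4–9, Marwick advances.
The agenda winner is Marwick.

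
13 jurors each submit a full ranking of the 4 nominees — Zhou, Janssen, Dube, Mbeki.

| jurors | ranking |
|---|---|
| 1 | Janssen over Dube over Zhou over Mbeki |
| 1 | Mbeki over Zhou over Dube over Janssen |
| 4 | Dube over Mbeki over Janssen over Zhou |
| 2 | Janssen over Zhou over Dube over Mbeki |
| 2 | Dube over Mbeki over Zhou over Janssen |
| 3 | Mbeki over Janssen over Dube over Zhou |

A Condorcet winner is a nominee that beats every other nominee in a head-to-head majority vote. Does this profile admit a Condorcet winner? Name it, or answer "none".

Pairwise majorities:
Zhou vs Janssen: Zhou preferred on 1+2 = 3 ballots; Janssen wins 10–3.
Zhou vs Dube: 1+2 = 3 for Zhou, 10 for Dube — Dube by 10–3.
Zhou vs Mbeki: Zhou preferred on 1+2 = 3 ballots; Mbeki wins 10–3.
Janssen vs Dube: 6 to 7, Dube.
Janssen vs Mbeki: 1+2 = 3 for Janssen, 10 for Mbeki — Mbeki by 10–3.
Dube vs Mbeki: Dube is ranked higher on 1+4+2+2 = 9 ballots, Mbeki on 4. Dube wins 9–4.
Dube wins every pairwise contest, so Dube is the Condorcet winner.

Dube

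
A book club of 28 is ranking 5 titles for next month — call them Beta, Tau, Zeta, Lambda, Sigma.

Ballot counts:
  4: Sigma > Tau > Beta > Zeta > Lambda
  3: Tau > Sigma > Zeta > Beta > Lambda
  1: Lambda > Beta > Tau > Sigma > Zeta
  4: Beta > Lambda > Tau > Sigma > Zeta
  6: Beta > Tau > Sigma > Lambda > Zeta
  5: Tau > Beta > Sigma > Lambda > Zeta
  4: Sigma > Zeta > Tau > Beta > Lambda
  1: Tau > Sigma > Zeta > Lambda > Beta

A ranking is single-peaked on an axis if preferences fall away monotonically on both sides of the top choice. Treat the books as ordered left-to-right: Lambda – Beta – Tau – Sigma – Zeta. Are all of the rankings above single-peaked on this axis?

no

Axis positions: Lambda=1, Beta=2, Tau=3, Sigma=4, Zeta=5.
Type 1 (peak Sigma at position 4): ranking walks positions 4-3-2-5-1, expanding outward from the peak — single-peaked.
Type 2 (peak Tau at position 3): ranking walks positions 3-4-5-2-1, expanding outward from the peak — single-peaked.
Type 3 (peak Lambda at position 1): ranking walks positions 1-2-3-4-5, expanding outward from the peak — single-peaked.
Type 4 (peak Beta at position 2): ranking walks positions 2-1-3-4-5, expanding outward from the peak — single-peaked.
Type 5 (peak Beta at position 2): ranking walks positions 2-3-4-1-5, expanding outward from the peak — single-peaked.
Type 6 (peak Tau at position 3): ranking walks positions 3-2-4-1-5, expanding outward from the peak — single-peaked.
Type 7 (peak Sigma at position 4): ranking walks positions 4-5-3-2-1, expanding outward from the peak — single-peaked.
Type 8: ranking walks positions 3-4-5-1-2; Lambda is ranked above Beta even though Beta lies between Lambda and the peak Tau on the axis — preferences dip and rise again. Not single-peaked.
Type 8 violates single-peakedness, so the profile is not single-peaked on this axis.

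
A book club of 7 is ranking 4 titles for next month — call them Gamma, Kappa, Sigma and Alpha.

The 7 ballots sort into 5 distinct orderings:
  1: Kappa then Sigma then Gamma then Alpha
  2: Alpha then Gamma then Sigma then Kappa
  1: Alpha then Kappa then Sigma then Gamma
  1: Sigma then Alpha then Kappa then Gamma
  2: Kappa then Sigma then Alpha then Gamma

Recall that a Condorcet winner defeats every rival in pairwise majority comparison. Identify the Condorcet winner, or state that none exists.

Check each pair by majority over 7 ballots:
Gamma vs Kappa: Kappa, 5–2.
Gamma vs Sigma: Sigma, 5–2.
Gamma vs Alpha: Alpha, 6–1.
Kappa vs Sigma: Kappa, 4–3.
Kappa vs Alpha: Alpha wins 4–3.
Sigma–Alpha: Sigma 4–3.
No book is unbeaten: Gamma loses to Kappa; Kappa loses to Alpha; Sigma loses to Kappa; Alpha loses to Sigma. In particular Kappa → Sigma → Alpha → Kappa is a majority cycle — no Condorcet winner exists.

none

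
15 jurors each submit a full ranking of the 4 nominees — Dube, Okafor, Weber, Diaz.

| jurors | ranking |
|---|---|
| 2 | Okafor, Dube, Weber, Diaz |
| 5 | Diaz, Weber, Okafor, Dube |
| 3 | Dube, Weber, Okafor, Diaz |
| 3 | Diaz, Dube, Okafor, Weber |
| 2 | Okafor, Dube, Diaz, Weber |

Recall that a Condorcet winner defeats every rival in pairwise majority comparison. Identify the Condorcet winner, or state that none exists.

Head-to-head results (15 jurors):
Dube vs Okafor: Okafor, 9–6.
Dube vs Weber: Dube, 10–5.
Dube vs Diaz: Diaz, 8–7.
Okafor–Weber: Weber 8–7.
Okafor–Diaz: Diaz 8–7.
Weber vs Diaz: Diaz, 10–5.
Only Diaz has no losses; Diaz is the Condorcet winner.

Diaz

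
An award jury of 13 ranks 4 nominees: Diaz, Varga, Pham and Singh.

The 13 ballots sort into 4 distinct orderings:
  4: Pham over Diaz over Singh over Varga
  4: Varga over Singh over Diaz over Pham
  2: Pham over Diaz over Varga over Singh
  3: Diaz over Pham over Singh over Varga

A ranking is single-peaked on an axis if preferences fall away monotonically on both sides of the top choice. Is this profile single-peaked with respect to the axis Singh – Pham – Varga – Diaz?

Axis positions: Singh=1, Pham=2, Varga=3, Diaz=4.
Group 1: ranking walks positions 2-4-1-3; Diaz is ranked above Varga even though Varga lies between Diaz and the peak Pham on the axis — preferences dip and rise again. Not single-peaked.
Group 2: ranking walks positions 3-1-4-2; Singh is ranked above Pham even though Pham lies between Singh and the peak Varga on the axis — preferences dip and rise again. Not single-peaked.
Group 3: ranking walks positions 2-4-3-1; Diaz is ranked above Varga even though Varga lies between Diaz and the peak Pham on the axis — preferences dip and rise again. Not single-peaked.
Group 4: ranking walks positions 4-2-1-3; Pham is ranked above Varga even though Varga lies between Pham and the peak Diaz on the axis — preferences dip and rise again. Not single-peaked.
Group 1 violates single-peakedness, so the profile is not single-peaked on this axis.

no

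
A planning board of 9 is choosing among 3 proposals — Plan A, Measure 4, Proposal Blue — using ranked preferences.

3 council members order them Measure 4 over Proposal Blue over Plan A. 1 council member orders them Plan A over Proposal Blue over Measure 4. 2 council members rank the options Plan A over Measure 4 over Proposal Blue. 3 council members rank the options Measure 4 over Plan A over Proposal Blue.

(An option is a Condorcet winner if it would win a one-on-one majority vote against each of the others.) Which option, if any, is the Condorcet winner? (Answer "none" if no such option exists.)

Check each pair by majority over 9 ballots:
Plan A vs Measure 4: Plan A is ranked higher on 1+2 = 3 ballots, Measure 4 on 6. Measure 4 wins 6–3.
Plan A vs Proposal Blue: Plan A is ranked higher on 1+2+3 = 6 ballots, Proposal Blue on 3. Plan A wins 6–3.
Measure 4 vs Proposal Blue: Measure 4 is ranked higher on 3+2+3 = 8 ballots, Proposal Blue on 1. Measure 4 wins 8–1.
Measure 4 wins every pairwise contest, so Measure 4 is the Condorcet winner.

Measure 4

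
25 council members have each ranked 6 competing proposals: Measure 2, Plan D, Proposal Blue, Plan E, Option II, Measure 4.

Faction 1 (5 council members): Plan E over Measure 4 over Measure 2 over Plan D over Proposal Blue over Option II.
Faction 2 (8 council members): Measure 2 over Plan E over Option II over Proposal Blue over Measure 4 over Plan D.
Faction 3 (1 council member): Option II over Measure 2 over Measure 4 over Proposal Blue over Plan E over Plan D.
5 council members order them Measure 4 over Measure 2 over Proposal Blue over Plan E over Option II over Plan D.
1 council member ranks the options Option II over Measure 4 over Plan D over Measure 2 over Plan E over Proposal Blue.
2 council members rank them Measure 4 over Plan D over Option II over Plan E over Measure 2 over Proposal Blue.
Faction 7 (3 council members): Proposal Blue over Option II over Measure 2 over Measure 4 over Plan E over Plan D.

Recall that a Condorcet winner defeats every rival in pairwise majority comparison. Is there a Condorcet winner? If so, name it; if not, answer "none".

Check each pair by majority over 25 ballots:
Measure 2 vs Plan D: Measure 2 wins 22–3.
Measure 2 vs Proposal Blue: Measure 2 wins 22–3.
Measure 2 vs Plan E: Measure 2 wins 18–7.
Measure 2 vs Option II: Measure 2, 18–7.
Measure 2–Measure 4: Measure 4 13–12.
Plan D–Proposal Blue: Proposal Blue 17–8.
Plan D vs Plan E: Plan E wins 22–3.
Plan D vs Option II: Option II wins 18–7.
Plan D vs Measure 4: Measure 4, 25–0.
Proposal Blue vs Plan E: Plan E, 16–9.
Proposal Blue vs Option II: Proposal Blue wins 13–12.
Proposal Blue–Measure 4: Measure 4 14–11.
Plan E vs Option II: Plan E wins 18–7.
Plan E vs Measure 4: Plan E, 13–12.
Option II–Measure 4: Option II 13–12.
Every option loses at least once (Measure 2 loses to Measure 4; Plan D loses to Measure 2; Proposal Blue loses to Measure 2; Plan E loses to Measure 2; Option II loses to Measure 2; Measure 4 loses to Plan E). The majority relation contains the cycle Measure 2 > Plan E > Measure 4 > Measure 2, so there is no Condorcet winner.

none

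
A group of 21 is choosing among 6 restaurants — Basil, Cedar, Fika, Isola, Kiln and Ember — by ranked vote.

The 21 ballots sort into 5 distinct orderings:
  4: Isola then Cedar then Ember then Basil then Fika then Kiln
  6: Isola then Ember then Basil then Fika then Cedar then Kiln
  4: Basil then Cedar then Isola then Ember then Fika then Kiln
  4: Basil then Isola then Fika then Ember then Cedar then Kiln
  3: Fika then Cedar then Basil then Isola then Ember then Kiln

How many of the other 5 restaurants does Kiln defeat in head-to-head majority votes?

Kiln against each rival (21 friends):
Kiln vs Basil: 0 to 21, Basil.
Kiln vs Cedar: Cedar, 21–0.
Kiln vs Fika: 0 for Kiln, 21 for Fika — Fika by 21–0.
Kiln vs Isola: Isola, 21–0.
Kiln vs Ember: Kiln preferred on 0 ballots; Ember wins 21–0.
Kiln beats no one; loses to Basil, Cedar, Fika, Isola, Ember — 0 pairwise wins.

0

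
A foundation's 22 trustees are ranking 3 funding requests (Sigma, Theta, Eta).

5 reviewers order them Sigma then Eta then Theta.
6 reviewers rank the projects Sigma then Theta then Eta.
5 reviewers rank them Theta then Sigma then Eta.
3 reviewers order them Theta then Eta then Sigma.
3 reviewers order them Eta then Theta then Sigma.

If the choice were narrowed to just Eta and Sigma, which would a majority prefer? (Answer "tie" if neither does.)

Sigma

Ballots ranking Eta above Sigma: 3 + 3 = 6.
Ballots ranking Sigma above Eta: 22 − 6 = 16.
Sigma wins the head-to-head 16–6.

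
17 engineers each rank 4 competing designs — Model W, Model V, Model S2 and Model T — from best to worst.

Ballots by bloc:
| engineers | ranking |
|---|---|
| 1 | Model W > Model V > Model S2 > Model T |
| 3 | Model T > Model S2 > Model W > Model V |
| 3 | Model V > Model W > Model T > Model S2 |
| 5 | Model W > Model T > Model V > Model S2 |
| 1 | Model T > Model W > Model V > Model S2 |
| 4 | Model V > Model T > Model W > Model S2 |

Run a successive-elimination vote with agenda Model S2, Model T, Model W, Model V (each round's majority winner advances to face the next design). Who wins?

Round 1: Model S2 vs Model T — 1–16, Model T advances.
Round 2: Model T vs Model W — 8–9, Model W advances.
Round 3: Model W vs Model V — 10–7, Model W advances.
The agenda winner is Model W.

Model W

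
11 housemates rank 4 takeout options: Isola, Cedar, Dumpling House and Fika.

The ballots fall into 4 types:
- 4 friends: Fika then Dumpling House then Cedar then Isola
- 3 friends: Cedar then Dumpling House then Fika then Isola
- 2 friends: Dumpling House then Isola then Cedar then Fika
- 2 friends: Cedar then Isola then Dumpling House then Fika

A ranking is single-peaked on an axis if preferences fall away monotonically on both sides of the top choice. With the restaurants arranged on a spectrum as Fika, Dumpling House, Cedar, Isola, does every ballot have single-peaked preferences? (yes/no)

no

Axis positions: Fika=1, Dumpling House=2, Cedar=3, Isola=4.
Type 1 (peak Fika at position 1): ranking walks positions 1-2-3-4, expanding outward from the peak — single-peaked.
Type 2 (peak Cedar at position 3): ranking walks positions 3-2-1-4, expanding outward from the peak — single-peaked.
Type 3: ranking walks positions 2-4-3-1; Isola is ranked above Cedar even though Cedar lies between Isola and the peak Dumpling House on the axis — preferences dip and rise again. Not single-peaked.
Type 4 (peak Cedar at position 3): ranking walks positions 3-4-2-1, expanding outward from the peak — single-peaked.
Type 3 violates single-peakedness, so the profile is not single-peaked on this axis.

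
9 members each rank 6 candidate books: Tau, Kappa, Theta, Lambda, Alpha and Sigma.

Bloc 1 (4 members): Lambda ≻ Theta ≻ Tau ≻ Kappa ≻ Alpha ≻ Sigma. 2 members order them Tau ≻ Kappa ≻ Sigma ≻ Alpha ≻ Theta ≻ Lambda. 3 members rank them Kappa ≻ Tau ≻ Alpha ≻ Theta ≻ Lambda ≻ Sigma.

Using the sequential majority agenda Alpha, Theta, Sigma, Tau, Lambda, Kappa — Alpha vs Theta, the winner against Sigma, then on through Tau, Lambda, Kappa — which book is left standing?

Tau

Round 1: Alpha vs Theta — 5–4, Alpha advances.
Round 2: Alpha vs Sigma — 7–2, Alpha advances.
Round 3: Alpha vs Tau — 0–9, Tau advances.
Round 4: Tau vs Lambda — 5–4, Tau advances.
Round 5: Tau vs Kappa — 6–3, Tau advances.
Tau survives the agenda.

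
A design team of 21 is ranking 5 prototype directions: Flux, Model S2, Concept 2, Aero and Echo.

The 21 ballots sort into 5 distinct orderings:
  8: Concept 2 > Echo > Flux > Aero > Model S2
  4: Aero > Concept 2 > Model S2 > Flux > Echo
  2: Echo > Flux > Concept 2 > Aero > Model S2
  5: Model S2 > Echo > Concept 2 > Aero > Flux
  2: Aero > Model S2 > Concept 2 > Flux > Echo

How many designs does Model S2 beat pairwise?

2

Model S2 against each rival (21 engineers):
Model S2 vs Flux: Model S2 is ranked higher on 4+5+2 = 11 ballots, Flux on 10. Model S2 wins 11–10.
Model S2–Concept 2: Concept 2 14–7.
Model S2–Aero: Aero 16–5.
Model S2 vs Echo: 11 to 10, Model S2.
Model S2 beats Flux, Echo; loses to Concept 2, Aero — 2 pairwise wins.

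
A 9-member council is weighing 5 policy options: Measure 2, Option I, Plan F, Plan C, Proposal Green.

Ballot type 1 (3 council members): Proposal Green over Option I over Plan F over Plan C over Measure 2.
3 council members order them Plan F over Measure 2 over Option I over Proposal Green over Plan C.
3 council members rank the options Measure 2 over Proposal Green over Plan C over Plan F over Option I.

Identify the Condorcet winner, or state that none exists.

Check each pair by majority over 9 ballots:
Measure 2 vs Option I: Measure 2 preferred on 3+3 = 6 ballots; Measure 2 wins 6–3.
Measure 2 vs Plan F: Measure 2 preferred on 3 ballots; Plan F wins 6–3.
Measure 2 vs Plan C: Measure 2 is ranked higher on 3+3 = 6 ballots, Plan C on 3. Measure 2 wins 6–3.
Measure 2 vs Proposal Green: 3+3 = 6 for Measure 2, 3 for Proposal Green — Measure 2 by 6–3.
Option I vs Plan F: Option I preferred on 3 ballots; Plan F wins 6–3.
Option I vs Plan C: 3+3 = 6 for Option I, 3 for Plan C — Option I by 6–3.
Option I vs Proposal Green: 3 to 6, Proposal Green.
Plan F vs Plan C: Plan F is ranked higher on 3+3 = 6 ballots, Plan C on 3. Plan F wins 6–3.
Plan F vs Proposal Green: 3 to 6, Proposal Green.
Plan C vs Proposal Green: 0 for Plan C, 9 for Proposal Green — Proposal Green by 9–0.
Each option drops at least one matchup (Measure 2 loses to Plan F; Option I loses to Measure 2; Plan F loses to Proposal Green; Plan C loses to Measure 2; Proposal Green loses to Measure 2); the cycle Measure 2 beats Proposal Green beats Plan F beats Measure 2 rules out a Condorcet winner.

none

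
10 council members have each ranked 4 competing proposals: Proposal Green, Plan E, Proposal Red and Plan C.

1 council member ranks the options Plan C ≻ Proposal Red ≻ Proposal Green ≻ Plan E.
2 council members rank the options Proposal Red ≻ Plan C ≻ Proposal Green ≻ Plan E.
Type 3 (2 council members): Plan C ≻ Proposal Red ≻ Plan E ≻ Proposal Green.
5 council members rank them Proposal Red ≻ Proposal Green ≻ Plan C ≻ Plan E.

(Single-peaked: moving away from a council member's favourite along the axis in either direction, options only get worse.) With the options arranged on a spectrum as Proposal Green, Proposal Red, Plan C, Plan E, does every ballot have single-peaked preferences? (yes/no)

yes

Axis positions: Proposal Green=1, Proposal Red=2, Plan C=3, Plan E=4.
Type 1 (peak Plan C at position 3): ranking walks positions 3-2-1-4, expanding outward from the peak — single-peaked.
Type 2 (peak Proposal Red at position 2): ranking walks positions 2-3-1-4, expanding outward from the peak — single-peaked.
Type 3 (peak Plan C at position 3): ranking walks positions 3-2-4-1, expanding outward from the peak — single-peaked.
Type 4 (peak Proposal Red at position 2): ranking walks positions 2-1-3-4, expanding outward from the peak — single-peaked.
Every ranking is single-peaked on this axis.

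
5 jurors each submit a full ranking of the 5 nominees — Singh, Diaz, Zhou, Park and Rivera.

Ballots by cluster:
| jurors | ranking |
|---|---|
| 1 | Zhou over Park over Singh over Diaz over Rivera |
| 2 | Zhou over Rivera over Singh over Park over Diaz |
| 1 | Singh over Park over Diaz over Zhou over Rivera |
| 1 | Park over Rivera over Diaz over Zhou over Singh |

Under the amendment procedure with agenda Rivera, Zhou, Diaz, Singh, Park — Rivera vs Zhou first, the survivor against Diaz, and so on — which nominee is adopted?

Round 1: Rivera vs Zhou — 1–4, Zhou advances.
Round 2: Zhou vs Diaz — 3–2, Zhou advances.
Round 3: Zhou vs Singh — 4–1, Zhou advances.
Round 4: Zhou vs Park — 3–2, Zhou advances.
Zhou survives the agenda.

Zhou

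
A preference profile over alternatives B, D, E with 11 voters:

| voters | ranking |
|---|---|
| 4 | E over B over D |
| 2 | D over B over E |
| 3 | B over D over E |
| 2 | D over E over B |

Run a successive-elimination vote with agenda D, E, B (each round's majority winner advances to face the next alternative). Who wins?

B

Round 1: D vs E — 7–4, D advances.
Round 2: D vs B — 4–7, B advances.
The agenda winner is B.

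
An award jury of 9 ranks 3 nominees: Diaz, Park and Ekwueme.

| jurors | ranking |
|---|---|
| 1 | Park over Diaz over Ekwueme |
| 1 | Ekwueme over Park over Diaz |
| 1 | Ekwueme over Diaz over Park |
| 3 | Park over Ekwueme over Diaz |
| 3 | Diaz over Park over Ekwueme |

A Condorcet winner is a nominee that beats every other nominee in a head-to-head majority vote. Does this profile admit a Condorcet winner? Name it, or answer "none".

Park

Pairwise majorities:
Diaz vs Park: Diaz is ranked higher on 1+3 = 4 ballots, Park on 5. Park wins 5–4.
Diaz vs Ekwueme: Ekwueme wins 5–4.
Park vs Ekwueme: Park, 7–2.
Park defeats every rival head-to-head and is the Condorcet winner.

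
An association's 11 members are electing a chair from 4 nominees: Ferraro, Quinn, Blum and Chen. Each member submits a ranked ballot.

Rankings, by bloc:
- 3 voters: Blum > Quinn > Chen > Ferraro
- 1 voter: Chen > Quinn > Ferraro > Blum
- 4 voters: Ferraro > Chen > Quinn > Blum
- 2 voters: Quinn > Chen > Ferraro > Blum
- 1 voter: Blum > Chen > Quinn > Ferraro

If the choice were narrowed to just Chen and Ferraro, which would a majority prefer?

Chen

Ballots ranking Chen above Ferraro: 3 + 1 + 2 + 1 = 7.
Ballots ranking Ferraro above Chen: 11 − 7 = 4.
Chen wins the head-to-head 7–4.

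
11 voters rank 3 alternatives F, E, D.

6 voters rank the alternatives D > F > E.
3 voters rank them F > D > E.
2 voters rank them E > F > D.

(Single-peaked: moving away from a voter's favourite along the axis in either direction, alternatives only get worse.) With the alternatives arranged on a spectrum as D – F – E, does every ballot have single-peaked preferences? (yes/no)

yes

Axis positions: D=1, F=2, E=3.
Ballot type 1 (peak D at position 1): ranking walks positions 1-2-3, expanding outward from the peak — single-peaked.
Ballot type 2 (peak F at position 2): ranking walks positions 2-1-3, expanding outward from the peak — single-peaked.
Ballot type 3 (peak E at position 3): ranking walks positions 3-2-1, expanding outward from the peak — single-peaked.
Every ranking is single-peaked on this axis.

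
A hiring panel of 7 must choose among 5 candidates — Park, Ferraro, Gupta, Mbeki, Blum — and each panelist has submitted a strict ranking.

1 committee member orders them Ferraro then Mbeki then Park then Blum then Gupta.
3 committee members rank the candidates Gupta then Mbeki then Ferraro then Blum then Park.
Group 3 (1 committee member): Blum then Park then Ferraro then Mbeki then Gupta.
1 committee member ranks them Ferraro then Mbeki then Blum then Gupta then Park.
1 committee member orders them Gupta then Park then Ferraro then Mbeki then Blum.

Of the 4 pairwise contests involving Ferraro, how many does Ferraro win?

Ferraro against each rival (7 committee members):
Ferraro vs Park: Ferraro, 5–2.
Ferraro–Gupta: Gupta 4–3.
Ferraro vs Mbeki: Ferraro is ranked higher on 1+1+1+1 = 4 ballots, Mbeki on 3. Ferraro wins 4–3.
Ferraro vs Blum: Ferraro wins 6–1.
Ferraro beats Park, Mbeki, Blum; loses to Gupta — 3 pairwise wins.

3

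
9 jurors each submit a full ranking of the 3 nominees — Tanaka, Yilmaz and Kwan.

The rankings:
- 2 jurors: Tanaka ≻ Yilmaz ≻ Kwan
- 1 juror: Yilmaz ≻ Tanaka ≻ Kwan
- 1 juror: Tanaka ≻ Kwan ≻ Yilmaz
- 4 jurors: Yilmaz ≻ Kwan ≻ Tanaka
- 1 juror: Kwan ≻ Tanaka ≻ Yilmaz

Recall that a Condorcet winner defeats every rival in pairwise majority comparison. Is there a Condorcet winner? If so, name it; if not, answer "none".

Yilmaz

Head-to-head results (9 jurors):
Tanaka vs Yilmaz: Yilmaz, 5–4.
Tanaka–Kwan: Kwan 5–4.
Yilmaz vs Kwan: Yilmaz wins 7–2.
Yilmaz defeats every rival head-to-head and is the Condorcet winner.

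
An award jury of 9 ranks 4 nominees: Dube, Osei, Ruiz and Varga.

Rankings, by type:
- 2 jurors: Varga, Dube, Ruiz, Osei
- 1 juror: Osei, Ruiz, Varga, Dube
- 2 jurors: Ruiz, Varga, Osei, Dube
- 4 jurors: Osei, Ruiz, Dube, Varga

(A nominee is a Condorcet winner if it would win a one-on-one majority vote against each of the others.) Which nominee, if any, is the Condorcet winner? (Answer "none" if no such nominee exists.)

Osei

Pairwise majorities:
Dube vs Osei: 2 for Dube, 7 for Osei — Osei by 7–2.
Dube vs Ruiz: 2 for Dube, 7 for Ruiz — Ruiz by 7–2.
Dube vs Varga: 4 to 5, Varga.
Osei vs Ruiz: Osei is ranked higher on 1+4 = 5 ballots, Ruiz on 4. Osei wins 5–4.
Osei vs Varga: Osei is ranked higher on 1+4 = 5 ballots, Varga on 4. Osei wins 5–4.
Ruiz vs Varga: 7 to 2, Ruiz.
Osei wins every pairwise contest, so Osei is the Condorcet winner.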